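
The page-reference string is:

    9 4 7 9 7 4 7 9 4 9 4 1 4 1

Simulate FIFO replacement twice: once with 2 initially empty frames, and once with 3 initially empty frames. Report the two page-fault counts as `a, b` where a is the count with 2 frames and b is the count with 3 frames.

9, 4

2 frames: F F F F . F F F F . . F . . → 9 faults.
3 frames: F F F . . . . . . . . F . . → 4 faults.
4 < 9: adding a frame reduced faults, as is typical.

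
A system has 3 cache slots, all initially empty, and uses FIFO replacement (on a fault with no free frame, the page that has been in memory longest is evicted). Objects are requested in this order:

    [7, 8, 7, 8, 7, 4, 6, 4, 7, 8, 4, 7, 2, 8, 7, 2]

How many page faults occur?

9

7: miss, frames (7)
8: miss, frames (7 8)
7: hit
8: hit
7: hit
4: miss, frames (7 8 4)
6: miss, evict 7, frames (8 4 6)
4: hit
7: miss, evict 8, frames (4 6 7)
8: miss, evict 4, frames (6 7 8)
4: miss, evict 6, frames (7 8 4)
7: hit
2: miss, evict 7, frames (8 4 2)
8: hit
7: miss, evict 8, frames (4 2 7)
2: hit
Page faults: 9.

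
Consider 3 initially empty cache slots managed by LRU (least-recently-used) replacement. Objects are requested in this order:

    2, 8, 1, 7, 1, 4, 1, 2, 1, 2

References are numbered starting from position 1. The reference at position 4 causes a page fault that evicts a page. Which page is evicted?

pos 1: 2: fault, frames (2)
pos 2: 8: fault, frames (2 8)
pos 3: 1: fault, frames (2 8 1)
pos 4: 7: fault, evict 2, frames (8 1 7)
At position 4, page 2 is evicted.

2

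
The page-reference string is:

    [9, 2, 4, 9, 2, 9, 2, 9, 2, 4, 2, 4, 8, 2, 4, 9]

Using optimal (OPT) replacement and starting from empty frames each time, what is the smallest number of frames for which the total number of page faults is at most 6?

f=1: 16 faults
f=2: 8 faults
f=3: 5 faults
f=4: 4 faults
Smallest f with faults ≤ 6 is 3.

3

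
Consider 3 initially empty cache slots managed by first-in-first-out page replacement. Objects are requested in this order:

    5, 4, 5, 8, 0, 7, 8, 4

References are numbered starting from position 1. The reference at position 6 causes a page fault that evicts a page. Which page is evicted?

4

pos 1: 5 → miss, frames {5}
pos 2: 4 → miss, frames {5,4}
pos 3: 5 → hit
pos 4: 8 → miss, frames {5,4,8}
pos 5: 0 → miss, evict 5, frames {4,8,0}
pos 6: 7 → miss, evict 4, frames {8,0,7}
At position 6, page 4 is evicted.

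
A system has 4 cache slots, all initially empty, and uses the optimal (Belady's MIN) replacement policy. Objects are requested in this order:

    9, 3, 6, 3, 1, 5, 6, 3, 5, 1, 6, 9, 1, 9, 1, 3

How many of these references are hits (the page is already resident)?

10

9 → fault, frames [9]
3 → fault, frames [9, 3]
6 → fault, frames [9, 3, 6]
3 → hit
1 → fault, frames [9, 3, 6, 1]
5 → fault, evict 9, frames [3, 6, 1, 5]
6 → hit
3 → hit
5 → hit
1 → hit
6 → hit
9 → fault, evict 5, frames [3, 6, 1, 9]
1 → hit
9 → hit
1 → hit
3 → hit
Hits: 10.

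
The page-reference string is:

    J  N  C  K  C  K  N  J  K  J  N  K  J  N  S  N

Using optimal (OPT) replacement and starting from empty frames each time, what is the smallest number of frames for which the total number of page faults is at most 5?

4

f=1: 16 faults
f=2: 9 faults
f=3: 6 faults
f=4: 5 faults
f=5: 5 faults
Smallest f with faults ≤ 5 is 4.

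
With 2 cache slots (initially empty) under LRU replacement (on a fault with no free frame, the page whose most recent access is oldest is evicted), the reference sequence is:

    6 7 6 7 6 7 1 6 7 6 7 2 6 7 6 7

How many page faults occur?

8

6: fault, frames (6)
7: fault, frames (6 7)
6: hit
7: hit
6: hit
7: hit
1: fault, evict 6, frames (7 1)
6: fault, evict 7, frames (1 6)
7: fault, evict 1, frames (6 7)
6: hit
7: hit
2: fault, evict 6, frames (7 2)
6: fault, evict 7, frames (2 6)
7: fault, evict 2, frames (6 7)
6: hit
7: hit
Page faults: 8.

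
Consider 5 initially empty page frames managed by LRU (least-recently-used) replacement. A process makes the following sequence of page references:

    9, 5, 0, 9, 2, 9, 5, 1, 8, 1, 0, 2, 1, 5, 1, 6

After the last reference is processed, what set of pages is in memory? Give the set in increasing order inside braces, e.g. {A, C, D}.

{0, 1, 2, 5, 6}

9: fault, frames (9)
5: fault, frames (9 5)
0: fault, frames (9 5 0)
9: hit
2: fault, frames (5 0 9 2)
9: hit
5: hit
1: fault, frames (0 2 9 5 1)
8: fault, evict 0, frames (2 9 5 1 8)
1: hit
0: fault, evict 2, frames (9 5 8 1 0)
2: fault, evict 9, frames (5 8 1 0 2)
1: hit
5: hit
1: hit
6: fault, evict 8, frames (0 2 5 1 6)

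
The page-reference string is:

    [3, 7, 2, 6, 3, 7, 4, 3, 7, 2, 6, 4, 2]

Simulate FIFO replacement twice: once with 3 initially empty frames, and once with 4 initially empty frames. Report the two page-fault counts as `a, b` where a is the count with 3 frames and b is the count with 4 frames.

9, 10

3 frames: F F F F F F F . . F F . . → 9 faults.
4 frames: F F F F . . F F F F F F . → 10 faults.
10 > 9: adding a frame increased faults — Belady's anomaly.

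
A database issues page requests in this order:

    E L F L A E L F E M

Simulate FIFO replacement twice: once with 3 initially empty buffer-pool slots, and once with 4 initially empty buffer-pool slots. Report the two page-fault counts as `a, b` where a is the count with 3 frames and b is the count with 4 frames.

3 frames: F F F . F F F F . F → 8 faults.
4 frames: F F F . F . . . . F → 5 faults.
5 < 8: adding a frame reduced faults, as is typical.

8, 5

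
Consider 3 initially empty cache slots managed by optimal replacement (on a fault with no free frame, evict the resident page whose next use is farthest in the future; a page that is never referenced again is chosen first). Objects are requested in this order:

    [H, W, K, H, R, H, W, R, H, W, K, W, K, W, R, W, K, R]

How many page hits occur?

13

H: miss, frames [H]
W: miss, frames [H, W]
K: miss, frames [H, W, K]
H: hit
R: miss, evict K, frames [H, W, R]
H: hit
W: hit
R: hit
H: hit
W: hit
K: miss, evict H, frames [W, R, K]
W: hit
K: hit
W: hit
R: hit
W: hit
K: hit
R: hit
Hits: 13.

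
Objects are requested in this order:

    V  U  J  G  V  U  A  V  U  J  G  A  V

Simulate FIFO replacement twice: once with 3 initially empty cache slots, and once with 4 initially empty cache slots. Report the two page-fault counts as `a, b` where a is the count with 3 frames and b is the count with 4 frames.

3 frames: F F F F F F F . . F F . F → 10 faults.
4 frames: F F F F . . F F F F F F F → 11 faults.
11 > 10: adding a frame increased faults — Belady's anomaly.

10, 11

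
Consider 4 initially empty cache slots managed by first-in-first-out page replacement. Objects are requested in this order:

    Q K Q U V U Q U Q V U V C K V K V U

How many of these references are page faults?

5

Q -> miss, frames [Q]
K -> miss, frames [Q, K]
Q -> hit
U -> miss, frames [Q, K, U]
V -> miss, frames [Q, K, U, V]
U -> hit
Q -> hit
U -> hit
Q -> hit
V -> hit
U -> hit
V -> hit
C -> miss, evict Q, frames [K, U, V, C]
K -> hit
V -> hit
K -> hit
V -> hit
U -> hit
Page faults: 5.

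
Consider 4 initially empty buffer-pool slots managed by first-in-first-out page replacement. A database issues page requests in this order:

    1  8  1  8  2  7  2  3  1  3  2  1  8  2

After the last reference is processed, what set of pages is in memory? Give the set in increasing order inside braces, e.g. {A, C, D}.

{1, 2, 3, 8}

1 -> miss, frames (1)
8 -> miss, frames (1 8)
1 -> hit
8 -> hit
2 -> miss, frames (1 8 2)
7 -> miss, frames (1 8 2 7)
2 -> hit
3 -> miss, evict 1, frames (8 2 7 3)
1 -> miss, evict 8, frames (2 7 3 1)
3 -> hit
2 -> hit
1 -> hit
8 -> miss, evict 2, frames (7 3 1 8)
2 -> miss, evict 7, frames (3 1 8 2)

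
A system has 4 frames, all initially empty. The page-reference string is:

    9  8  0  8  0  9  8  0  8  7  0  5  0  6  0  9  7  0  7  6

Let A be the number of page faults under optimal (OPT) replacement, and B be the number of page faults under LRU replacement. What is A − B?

-2

Under OPT: F F F . . . . . . F . F . F . . . . . . → 6 faults.
Under LRU: F F F . . . . . . F . F . F . F F . . . → 8 faults.
A − B = 6 − 8 = -2.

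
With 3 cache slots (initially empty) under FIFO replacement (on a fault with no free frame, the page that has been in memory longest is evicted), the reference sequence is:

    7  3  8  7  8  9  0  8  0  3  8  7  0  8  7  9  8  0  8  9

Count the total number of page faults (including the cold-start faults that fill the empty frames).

11

7: fault, frames {7}
3: fault, frames {7,3}
8: fault, frames {7,3,8}
7: hit
8: hit
9: fault, evict 7, frames {3,8,9}
0: fault, evict 3, frames {8,9,0}
8: hit
0: hit
3: fault, evict 8, frames {9,0,3}
8: fault, evict 9, frames {0,3,8}
7: fault, evict 0, frames {3,8,7}
0: fault, evict 3, frames {8,7,0}
8: hit
7: hit
9: fault, evict 8, frames {7,0,9}
8: fault, evict 7, frames {0,9,8}
0: hit
8: hit
9: hit
Page faults: 11.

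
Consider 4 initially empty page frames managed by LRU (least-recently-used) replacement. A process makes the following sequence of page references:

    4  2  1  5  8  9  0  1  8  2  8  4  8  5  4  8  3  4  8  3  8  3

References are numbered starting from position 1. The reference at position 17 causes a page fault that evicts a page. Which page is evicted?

pos 1: 4 → miss, frames (4)
pos 2: 2 → miss, frames (4 2)
pos 3: 1 → miss, frames (4 2 1)
pos 4: 5 → miss, frames (4 2 1 5)
pos 5: 8 → miss, evict 4, frames (2 1 5 8)
pos 6: 9 → miss, evict 2, frames (1 5 8 9)
pos 7: 0 → miss, evict 1, frames (5 8 9 0)
pos 8: 1 → miss, evict 5, frames (8 9 0 1)
pos 9: 8 → hit
pos 10: 2 → miss, evict 9, frames (0 1 8 2)
pos 11: 8 → hit
pos 12: 4 → miss, evict 0, frames (1 2 8 4)
pos 13: 8 → hit
pos 14: 5 → miss, evict 1, frames (2 4 8 5)
pos 15: 4 → hit
pos 16: 8 → hit
pos 17: 3 → miss, evict 2, frames (5 4 8 3)
At position 17, page 2 is evicted.

2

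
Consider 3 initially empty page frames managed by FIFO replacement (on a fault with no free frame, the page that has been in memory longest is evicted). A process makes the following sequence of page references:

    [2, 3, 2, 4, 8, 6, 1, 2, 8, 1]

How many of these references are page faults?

8

2: fault, frames (2)
3: fault, frames (2 3)
2: hit
4: fault, frames (2 3 4)
8: fault, evict 2, frames (3 4 8)
6: fault, evict 3, frames (4 8 6)
1: fault, evict 4, frames (8 6 1)
2: fault, evict 8, frames (6 1 2)
8: fault, evict 6, frames (1 2 8)
1: hit
Page faults: 8.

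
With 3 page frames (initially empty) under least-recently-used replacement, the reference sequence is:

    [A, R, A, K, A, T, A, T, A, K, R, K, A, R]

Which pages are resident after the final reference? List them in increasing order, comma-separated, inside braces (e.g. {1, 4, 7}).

{A, K, R}

A -> fault, frames (A)
R -> fault, frames (A R)
A -> hit
K -> fault, frames (R A K)
A -> hit
T -> fault, evict R, frames (K A T)
A -> hit
T -> hit
A -> hit
K -> hit
R -> fault, evict T, frames (A K R)
K -> hit
A -> hit
R -> hit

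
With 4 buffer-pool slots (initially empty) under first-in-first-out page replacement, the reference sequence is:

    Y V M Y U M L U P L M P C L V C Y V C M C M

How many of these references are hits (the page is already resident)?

12

Y: fault, frames (Y)
V: fault, frames (Y V)
M: fault, frames (Y V M)
Y: hit
U: fault, frames (Y V M U)
M: hit
L: fault, evict Y, frames (V M U L)
U: hit
P: fault, evict V, frames (M U L P)
L: hit
M: hit
P: hit
C: fault, evict M, frames (U L P C)
L: hit
V: fault, evict U, frames (L P C V)
C: hit
Y: fault, evict L, frames (P C V Y)
V: hit
C: hit
M: fault, evict P, frames (C V Y M)
C: hit
M: hit
Hits: 12.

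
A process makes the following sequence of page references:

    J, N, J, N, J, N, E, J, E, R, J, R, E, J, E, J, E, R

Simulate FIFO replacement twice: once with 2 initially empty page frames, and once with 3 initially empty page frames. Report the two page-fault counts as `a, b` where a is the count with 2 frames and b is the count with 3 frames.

2 frames: F F . . . . F F . F . . F F . . . F → 8 faults.
3 frames: F F . . . . F . . F F . . . . . . . → 5 faults.
5 < 8: adding a frame reduced faults, as is typical.

8, 5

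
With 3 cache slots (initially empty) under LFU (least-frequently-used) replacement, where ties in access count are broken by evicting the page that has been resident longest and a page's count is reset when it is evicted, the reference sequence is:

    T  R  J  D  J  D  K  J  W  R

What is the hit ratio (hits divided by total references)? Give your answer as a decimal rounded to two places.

0.30

T: miss, frames {T}
R: miss, frames {T,R}
J: miss, frames {T,R,J}
D: miss, evict T, frames {R,J,D}
J: hit
D: hit
K: miss, evict R, frames {J,D,K}
J: hit
W: miss, evict K, frames {J,D,W}
R: miss, evict W, frames {J,D,R}
Hits: 3 of 10 references → 3/10 = 0.3000.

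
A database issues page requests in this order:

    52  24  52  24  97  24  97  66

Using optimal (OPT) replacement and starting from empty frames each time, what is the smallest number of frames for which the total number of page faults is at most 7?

f=1: 8 faults
f=2: 4 faults
f=3: 4 faults
f=4: 4 faults
Smallest f with faults ≤ 7 is 2.

2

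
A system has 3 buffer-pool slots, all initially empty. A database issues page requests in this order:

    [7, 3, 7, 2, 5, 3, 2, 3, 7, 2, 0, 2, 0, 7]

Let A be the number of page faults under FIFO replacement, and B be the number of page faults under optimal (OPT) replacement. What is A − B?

Under FIFO: F F . F F . . . F . F F . . → 7 faults.
Under OPT: F F . F F . . . F . F . . . → 6 faults.
A − B = 7 − 6 = 1.

1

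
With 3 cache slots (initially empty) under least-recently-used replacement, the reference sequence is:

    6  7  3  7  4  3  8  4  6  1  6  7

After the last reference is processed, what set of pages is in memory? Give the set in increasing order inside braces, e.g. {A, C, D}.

6 -> fault, frames {6}
7 -> fault, frames {6,7}
3 -> fault, frames {6,7,3}
7 -> hit
4 -> fault, evict 6, frames {3,7,4}
3 -> hit
8 -> fault, evict 7, frames {4,3,8}
4 -> hit
6 -> fault, evict 3, frames {8,4,6}
1 -> fault, evict 8, frames {4,6,1}
6 -> hit
7 -> fault, evict 4, frames {1,6,7}

{1, 6, 7}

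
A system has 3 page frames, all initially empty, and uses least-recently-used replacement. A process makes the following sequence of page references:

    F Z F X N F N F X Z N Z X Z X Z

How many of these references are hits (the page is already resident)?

F → miss, frames {F}
Z → miss, frames {F,Z}
F → hit
X → miss, frames {Z,F,X}
N → miss, evict Z, frames {F,X,N}
F → hit
N → hit
F → hit
X → hit
Z → miss, evict N, frames {F,X,Z}
N → miss, evict F, frames {X,Z,N}
Z → hit
X → hit
Z → hit
X → hit
Z → hit
Hits: 10.

10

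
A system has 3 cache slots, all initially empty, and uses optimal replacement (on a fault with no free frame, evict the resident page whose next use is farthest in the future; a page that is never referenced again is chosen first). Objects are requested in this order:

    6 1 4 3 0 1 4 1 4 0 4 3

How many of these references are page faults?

6

6: miss, frames [6]
1: miss, frames [6, 1]
4: miss, frames [6, 1, 4]
3: miss, evict 6, frames [1, 4, 3]
0: miss, evict 3, frames [1, 4, 0]
1: hit
4: hit
1: hit
4: hit
0: hit
4: hit
3: miss, evict 0, frames [1, 4, 3]
Page faults: 6.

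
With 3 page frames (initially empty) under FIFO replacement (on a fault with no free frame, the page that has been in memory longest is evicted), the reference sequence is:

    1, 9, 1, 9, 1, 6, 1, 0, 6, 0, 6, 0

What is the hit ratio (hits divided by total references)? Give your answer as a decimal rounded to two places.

1 → miss, frames [1]
9 → miss, frames [1, 9]
1 → hit
9 → hit
1 → hit
6 → miss, frames [1, 9, 6]
1 → hit
0 → miss, evict 1, frames [9, 6, 0]
6 → hit
0 → hit
6 → hit
0 → hit
Hits: 8 of 12 references → 8/12 = 0.6667.

0.67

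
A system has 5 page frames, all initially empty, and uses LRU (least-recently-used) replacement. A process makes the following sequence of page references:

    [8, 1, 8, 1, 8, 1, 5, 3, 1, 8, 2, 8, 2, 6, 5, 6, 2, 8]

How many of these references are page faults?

8 -> miss, frames [8]
1 -> miss, frames [8, 1]
8 -> hit
1 -> hit
8 -> hit
1 -> hit
5 -> miss, frames [8, 1, 5]
3 -> miss, frames [8, 1, 5, 3]
1 -> hit
8 -> hit
2 -> miss, frames [5, 3, 1, 8, 2]
8 -> hit
2 -> hit
6 -> miss, evict 5, frames [3, 1, 8, 2, 6]
5 -> miss, evict 3, frames [1, 8, 2, 6, 5]
6 -> hit
2 -> hit
8 -> hit
Page faults: 7.

7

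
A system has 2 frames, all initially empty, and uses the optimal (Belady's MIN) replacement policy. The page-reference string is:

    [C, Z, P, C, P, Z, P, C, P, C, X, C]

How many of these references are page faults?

6

C -> miss, frames {C}
Z -> miss, frames {C,Z}
P -> miss, evict Z, frames {C,P}
C -> hit
P -> hit
Z -> miss, evict C, frames {P,Z}
P -> hit
C -> miss, evict Z, frames {P,C}
P -> hit
C -> hit
X -> miss, evict P, frames {C,X}
C -> hit
Page faults: 6.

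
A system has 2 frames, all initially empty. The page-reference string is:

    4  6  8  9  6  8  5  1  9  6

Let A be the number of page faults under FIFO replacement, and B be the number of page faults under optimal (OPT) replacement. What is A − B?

Under FIFO: F F F F F F F F F F → 10 faults.
Under OPT: F F F F . F F F . F → 8 faults.
A − B = 10 − 8 = 2.

2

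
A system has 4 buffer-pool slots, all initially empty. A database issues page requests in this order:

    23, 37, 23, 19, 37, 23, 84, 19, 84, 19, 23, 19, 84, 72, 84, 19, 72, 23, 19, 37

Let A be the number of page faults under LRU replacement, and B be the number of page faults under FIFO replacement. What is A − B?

-1

Under LRU: F F . F . . F . . . . . . F . . . . . F → 6 faults.
Under FIFO: F F . F . . F . . . . . . F . . . F . F → 7 faults.
A − B = 6 − 7 = -1.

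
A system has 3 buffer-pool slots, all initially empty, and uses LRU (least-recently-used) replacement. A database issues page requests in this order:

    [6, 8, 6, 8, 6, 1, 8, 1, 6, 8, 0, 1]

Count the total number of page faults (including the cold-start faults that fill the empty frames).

6 -> miss, frames (6)
8 -> miss, frames (6 8)
6 -> hit
8 -> hit
6 -> hit
1 -> miss, frames (8 6 1)
8 -> hit
1 -> hit
6 -> hit
8 -> hit
0 -> miss, evict 1, frames (6 8 0)
1 -> miss, evict 6, frames (8 0 1)
Page faults: 5.

5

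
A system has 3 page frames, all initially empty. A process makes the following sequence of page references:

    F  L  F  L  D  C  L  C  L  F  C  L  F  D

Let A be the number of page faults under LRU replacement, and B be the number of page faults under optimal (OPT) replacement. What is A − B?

1

Under LRU: F F . . F F . . . F . . . F → 6 faults.
Under OPT: F F . . F F . . . . . . . F → 5 faults.
A − B = 6 − 5 = 1.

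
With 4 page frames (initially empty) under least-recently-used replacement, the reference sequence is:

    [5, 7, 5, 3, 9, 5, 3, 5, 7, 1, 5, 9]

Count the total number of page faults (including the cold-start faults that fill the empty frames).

5: fault, frames [5]
7: fault, frames [5, 7]
5: hit
3: fault, frames [7, 5, 3]
9: fault, frames [7, 5, 3, 9]
5: hit
3: hit
5: hit
7: hit
1: fault, evict 9, frames [3, 5, 7, 1]
5: hit
9: fault, evict 3, frames [7, 1, 5, 9]
Page faults: 6.

6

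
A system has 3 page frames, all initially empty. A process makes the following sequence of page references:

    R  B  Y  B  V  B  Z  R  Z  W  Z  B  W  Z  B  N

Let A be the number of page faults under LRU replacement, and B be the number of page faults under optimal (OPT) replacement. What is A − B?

2

Under LRU: F F F . F . F F . F . F . . . F → 9 faults.
Under OPT: F F F . F . F . . F . . . . . F → 7 faults.
A − B = 9 − 7 = 2.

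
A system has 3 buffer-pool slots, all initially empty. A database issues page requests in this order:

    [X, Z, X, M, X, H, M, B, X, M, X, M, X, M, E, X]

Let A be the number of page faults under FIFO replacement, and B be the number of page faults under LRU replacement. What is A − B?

1

Under FIFO: F F . F . F . F F F . . . . F . → 8 faults.
Under LRU: F F . F . F . F F . . . . . F . → 7 faults.
A − B = 8 − 7 = 1.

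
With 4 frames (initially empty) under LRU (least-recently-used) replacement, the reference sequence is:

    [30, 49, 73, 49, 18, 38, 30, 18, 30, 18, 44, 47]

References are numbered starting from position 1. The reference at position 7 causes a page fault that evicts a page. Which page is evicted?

pos 1: 30 -> miss, frames [30]
pos 2: 49 -> miss, frames [30, 49]
pos 3: 73 -> miss, frames [30, 49, 73]
pos 4: 49 -> hit
pos 5: 18 -> miss, frames [30, 73, 49, 18]
pos 6: 38 -> miss, evict 30, frames [73, 49, 18, 38]
pos 7: 30 -> miss, evict 73, frames [49, 18, 38, 30]
At position 7, page 73 is evicted.

73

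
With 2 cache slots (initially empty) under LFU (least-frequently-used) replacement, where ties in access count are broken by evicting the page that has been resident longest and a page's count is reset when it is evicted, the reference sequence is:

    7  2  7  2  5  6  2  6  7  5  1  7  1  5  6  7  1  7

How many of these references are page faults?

7 → fault, frames [7]
2 → fault, frames [7, 2]
7 → hit
2 → hit
5 → fault, evict 7, frames [2, 5]
6 → fault, evict 5, frames [2, 6]
2 → hit
6 → hit
7 → fault, evict 6, frames [2, 7]
5 → fault, evict 7, frames [2, 5]
1 → fault, evict 5, frames [2, 1]
7 → fault, evict 1, frames [2, 7]
1 → fault, evict 7, frames [2, 1]
5 → fault, evict 1, frames [2, 5]
6 → fault, evict 5, frames [2, 6]
7 → fault, evict 6, frames [2, 7]
1 → fault, evict 7, frames [2, 1]
7 → fault, evict 1, frames [2, 7]
Page faults: 14.

14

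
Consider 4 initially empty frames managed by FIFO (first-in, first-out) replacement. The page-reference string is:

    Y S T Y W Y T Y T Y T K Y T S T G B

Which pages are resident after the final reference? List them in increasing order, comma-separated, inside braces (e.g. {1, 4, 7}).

Y: fault, frames [Y]
S: fault, frames [Y, S]
T: fault, frames [Y, S, T]
Y: hit
W: fault, frames [Y, S, T, W]
Y: hit
T: hit
Y: hit
T: hit
Y: hit
T: hit
K: fault, evict Y, frames [S, T, W, K]
Y: fault, evict S, frames [T, W, K, Y]
T: hit
S: fault, evict T, frames [W, K, Y, S]
T: fault, evict W, frames [K, Y, S, T]
G: fault, evict K, frames [Y, S, T, G]
B: fault, evict Y, frames [S, T, G, B]

{B, G, S, T}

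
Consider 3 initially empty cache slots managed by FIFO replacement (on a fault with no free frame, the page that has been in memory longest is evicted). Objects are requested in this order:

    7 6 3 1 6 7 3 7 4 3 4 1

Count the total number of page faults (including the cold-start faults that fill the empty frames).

8

7: miss, frames (7)
6: miss, frames (7 6)
3: miss, frames (7 6 3)
1: miss, evict 7, frames (6 3 1)
6: hit
7: miss, evict 6, frames (3 1 7)
3: hit
7: hit
4: miss, evict 3, frames (1 7 4)
3: miss, evict 1, frames (7 4 3)
4: hit
1: miss, evict 7, frames (4 3 1)
Page faults: 8.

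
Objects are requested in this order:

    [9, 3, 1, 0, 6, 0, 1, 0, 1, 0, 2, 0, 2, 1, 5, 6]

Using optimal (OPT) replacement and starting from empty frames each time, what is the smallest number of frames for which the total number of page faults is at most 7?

4

f=1: 16 faults
f=2: 10 faults
f=3: 8 faults
f=4: 7 faults
f=5: 7 faults
f=6: 7 faults
f=7: 7 faults
Smallest f with faults ≤ 7 is 4.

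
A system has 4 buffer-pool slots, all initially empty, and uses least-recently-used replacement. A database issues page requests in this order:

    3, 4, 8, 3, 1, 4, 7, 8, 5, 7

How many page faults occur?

7

3 -> fault, frames {3}
4 -> fault, frames {3,4}
8 -> fault, frames {3,4,8}
3 -> hit
1 -> fault, frames {4,8,3,1}
4 -> hit
7 -> fault, evict 8, frames {3,1,4,7}
8 -> fault, evict 3, frames {1,4,7,8}
5 -> fault, evict 1, frames {4,7,8,5}
7 -> hit
Page faults: 7.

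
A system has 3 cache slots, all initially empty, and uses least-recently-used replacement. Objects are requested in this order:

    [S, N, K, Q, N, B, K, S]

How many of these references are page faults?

S: miss, frames {S}
N: miss, frames {S,N}
K: miss, frames {S,N,K}
Q: miss, evict S, frames {N,K,Q}
N: hit
B: miss, evict K, frames {Q,N,B}
K: miss, evict Q, frames {N,B,K}
S: miss, evict N, frames {B,K,S}
Page faults: 7.

7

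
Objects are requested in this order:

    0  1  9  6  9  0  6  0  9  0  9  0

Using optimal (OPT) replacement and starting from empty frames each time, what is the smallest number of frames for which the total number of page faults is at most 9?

2

f=1: 12 faults
f=2: 6 faults
f=3: 4 faults
f=4: 4 faults
Smallest f with faults ≤ 9 is 2.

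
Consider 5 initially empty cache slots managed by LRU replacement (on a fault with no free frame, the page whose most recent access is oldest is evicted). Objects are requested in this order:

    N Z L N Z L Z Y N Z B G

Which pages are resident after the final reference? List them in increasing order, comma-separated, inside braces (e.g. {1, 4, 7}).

N -> fault, frames (N)
Z -> fault, frames (N Z)
L -> fault, frames (N Z L)
N -> hit
Z -> hit
L -> hit
Z -> hit
Y -> fault, frames (N L Z Y)
N -> hit
Z -> hit
B -> fault, frames (L Y N Z B)
G -> fault, evict L, frames (Y N Z B G)

{B, G, N, Y, Z}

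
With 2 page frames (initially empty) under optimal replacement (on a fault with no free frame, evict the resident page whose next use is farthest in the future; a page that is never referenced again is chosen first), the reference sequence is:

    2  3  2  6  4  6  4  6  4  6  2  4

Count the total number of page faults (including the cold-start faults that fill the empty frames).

5

2 -> miss, frames {2}
3 -> miss, frames {2,3}
2 -> hit
6 -> miss, evict 3, frames {2,6}
4 -> miss, evict 2, frames {6,4}
6 -> hit
4 -> hit
6 -> hit
4 -> hit
6 -> hit
2 -> miss, evict 6, frames {4,2}
4 -> hit
Page faults: 5.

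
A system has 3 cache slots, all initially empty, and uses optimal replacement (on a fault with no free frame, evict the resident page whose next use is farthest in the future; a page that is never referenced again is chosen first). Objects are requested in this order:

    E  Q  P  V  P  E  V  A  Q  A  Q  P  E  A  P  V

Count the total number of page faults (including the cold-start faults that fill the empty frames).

8

E → fault, frames [E]
Q → fault, frames [E, Q]
P → fault, frames [E, Q, P]
V → fault, evict Q, frames [E, P, V]
P → hit
E → hit
V → hit
A → fault, evict V, frames [E, P, A]
Q → fault, evict E, frames [P, A, Q]
A → hit
Q → hit
P → hit
E → fault, evict Q, frames [P, A, E]
A → hit
P → hit
V → fault, evict E, frames [P, A, V]
Page faults: 8.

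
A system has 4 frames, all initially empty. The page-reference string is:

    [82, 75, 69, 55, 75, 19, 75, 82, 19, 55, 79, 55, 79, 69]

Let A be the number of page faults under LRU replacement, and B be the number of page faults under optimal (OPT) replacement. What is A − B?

1

Under LRU: F F F F . F . F . . F . . F → 8 faults.
Under OPT: F F F F . F . . . . F . . F → 7 faults.
A − B = 8 − 7 = 1.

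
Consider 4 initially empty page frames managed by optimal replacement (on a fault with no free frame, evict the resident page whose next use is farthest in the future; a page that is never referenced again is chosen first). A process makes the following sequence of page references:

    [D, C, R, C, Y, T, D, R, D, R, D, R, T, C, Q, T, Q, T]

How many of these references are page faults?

6

D → fault, frames (D)
C → fault, frames (D C)
R → fault, frames (D C R)
C → hit
Y → fault, frames (D C R Y)
T → fault, evict Y, frames (D C R T)
D → hit
R → hit
D → hit
R → hit
D → hit
R → hit
T → hit
C → hit
Q → fault, evict R, frames (D C T Q)
T → hit
Q → hit
T → hit
Page faults: 6.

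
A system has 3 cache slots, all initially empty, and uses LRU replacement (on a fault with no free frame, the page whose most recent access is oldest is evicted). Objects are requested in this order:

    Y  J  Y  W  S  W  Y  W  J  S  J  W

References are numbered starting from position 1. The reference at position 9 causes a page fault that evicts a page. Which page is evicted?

S

pos 1: Y: fault, frames (Y)
pos 2: J: fault, frames (Y J)
pos 3: Y: hit
pos 4: W: fault, frames (J Y W)
pos 5: S: fault, evict J, frames (Y W S)
pos 6: W: hit
pos 7: Y: hit
pos 8: W: hit
pos 9: J: fault, evict S, frames (Y W J)
At position 9, page S is evicted.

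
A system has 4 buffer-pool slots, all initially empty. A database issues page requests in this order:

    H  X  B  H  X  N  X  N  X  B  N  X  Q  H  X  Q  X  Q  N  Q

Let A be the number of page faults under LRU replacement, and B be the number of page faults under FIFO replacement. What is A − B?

-1

Under LRU: F F F . . F . . . . . . F F . . . . . . → 6 faults.
Under FIFO: F F F . . F . . . . . . F F F . . . . . → 7 faults.
A − B = 6 − 7 = -1.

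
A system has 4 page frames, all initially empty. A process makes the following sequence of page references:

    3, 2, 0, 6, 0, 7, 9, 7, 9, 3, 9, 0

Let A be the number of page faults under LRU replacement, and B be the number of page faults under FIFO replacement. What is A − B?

-1

Under LRU: F F F F . F F . . F . . → 7 faults.
Under FIFO: F F F F . F F . . F . F → 8 faults.
A − B = 7 − 8 = -1.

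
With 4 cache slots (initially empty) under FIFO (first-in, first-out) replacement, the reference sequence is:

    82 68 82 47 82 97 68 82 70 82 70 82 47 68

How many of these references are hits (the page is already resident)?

7

82: fault, frames (82)
68: fault, frames (82 68)
82: hit
47: fault, frames (82 68 47)
82: hit
97: fault, frames (82 68 47 97)
68: hit
82: hit
70: fault, evict 82, frames (68 47 97 70)
82: fault, evict 68, frames (47 97 70 82)
70: hit
82: hit
47: hit
68: fault, evict 47, frames (97 70 82 68)
Hits: 7.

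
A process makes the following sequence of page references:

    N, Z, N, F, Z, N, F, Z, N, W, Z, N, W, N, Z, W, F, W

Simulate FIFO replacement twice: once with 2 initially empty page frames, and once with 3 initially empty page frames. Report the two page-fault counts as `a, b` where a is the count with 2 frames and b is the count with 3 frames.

2 frames: F F . F . F . F . F . F . . F F F . → 10 faults.
3 frames: F F . F . . . . . F . F . . F . F F → 8 faults.
8 < 10: adding a frame reduced faults, as is typical.

10, 8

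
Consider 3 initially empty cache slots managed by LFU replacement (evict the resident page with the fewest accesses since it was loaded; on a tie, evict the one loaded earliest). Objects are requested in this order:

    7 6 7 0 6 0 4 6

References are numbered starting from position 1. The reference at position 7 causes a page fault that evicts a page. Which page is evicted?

7

pos 1: 7 → miss, frames [7]
pos 2: 6 → miss, frames [7, 6]
pos 3: 7 → hit
pos 4: 0 → miss, frames [7, 6, 0]
pos 5: 6 → hit
pos 6: 0 → hit
pos 7: 4 → miss, evict 7, frames [6, 0, 4]
At position 7, page 7 is evicted.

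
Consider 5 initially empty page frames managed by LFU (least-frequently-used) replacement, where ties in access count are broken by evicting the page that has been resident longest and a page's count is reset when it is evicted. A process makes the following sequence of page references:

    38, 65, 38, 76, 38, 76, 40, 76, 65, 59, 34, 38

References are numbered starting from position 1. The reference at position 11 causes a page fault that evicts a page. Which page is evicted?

pos 1: 38: miss, frames [38]
pos 2: 65: miss, frames [38, 65]
pos 3: 38: hit
pos 4: 76: miss, frames [38, 65, 76]
pos 5: 38: hit
pos 6: 76: hit
pos 7: 40: miss, frames [38, 65, 76, 40]
pos 8: 76: hit
pos 9: 65: hit
pos 10: 59: miss, frames [38, 65, 76, 40, 59]
pos 11: 34: miss, evict 40, frames [38, 65, 76, 59, 34]
At position 11, page 40 is evicted.

40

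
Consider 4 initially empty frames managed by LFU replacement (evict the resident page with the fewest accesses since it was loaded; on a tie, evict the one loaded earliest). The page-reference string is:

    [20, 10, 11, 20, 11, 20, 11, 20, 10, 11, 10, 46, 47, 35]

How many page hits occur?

20 → miss, frames [20]
10 → miss, frames [20, 10]
11 → miss, frames [20, 10, 11]
20 → hit
11 → hit
20 → hit
11 → hit
20 → hit
10 → hit
11 → hit
10 → hit
46 → miss, frames [20, 10, 11, 46]
47 → miss, evict 46, frames [20, 10, 11, 47]
35 → miss, evict 47, frames [20, 10, 11, 35]
Hits: 8.

8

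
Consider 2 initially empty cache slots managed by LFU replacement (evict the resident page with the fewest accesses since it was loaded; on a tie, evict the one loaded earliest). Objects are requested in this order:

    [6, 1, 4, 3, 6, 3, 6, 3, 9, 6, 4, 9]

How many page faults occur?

9

6 → fault, frames {6}
1 → fault, frames {6,1}
4 → fault, evict 6, frames {1,4}
3 → fault, evict 1, frames {4,3}
6 → fault, evict 4, frames {3,6}
3 → hit
6 → hit
3 → hit
9 → fault, evict 6, frames {3,9}
6 → fault, evict 9, frames {3,6}
4 → fault, evict 6, frames {3,4}
9 → fault, evict 4, frames {3,9}
Page faults: 9.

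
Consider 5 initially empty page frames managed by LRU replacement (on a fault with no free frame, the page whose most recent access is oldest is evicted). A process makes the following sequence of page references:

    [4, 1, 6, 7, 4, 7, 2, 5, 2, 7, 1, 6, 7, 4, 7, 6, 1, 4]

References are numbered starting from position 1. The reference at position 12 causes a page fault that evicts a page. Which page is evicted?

4

pos 1: 4 -> miss, frames {4}
pos 2: 1 -> miss, frames {4,1}
pos 3: 6 -> miss, frames {4,1,6}
pos 4: 7 -> miss, frames {4,1,6,7}
pos 5: 4 -> hit
pos 6: 7 -> hit
pos 7: 2 -> miss, frames {1,6,4,7,2}
pos 8: 5 -> miss, evict 1, frames {6,4,7,2,5}
pos 9: 2 -> hit
pos 10: 7 -> hit
pos 11: 1 -> miss, evict 6, frames {4,5,2,7,1}
pos 12: 6 -> miss, evict 4, frames {5,2,7,1,6}
At position 12, page 4 is evicted.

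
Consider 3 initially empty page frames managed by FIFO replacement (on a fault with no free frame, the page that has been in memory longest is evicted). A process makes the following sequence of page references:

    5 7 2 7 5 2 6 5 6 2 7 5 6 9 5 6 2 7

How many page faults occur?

5: miss, frames {5}
7: miss, frames {5,7}
2: miss, frames {5,7,2}
7: hit
5: hit
2: hit
6: miss, evict 5, frames {7,2,6}
5: miss, evict 7, frames {2,6,5}
6: hit
2: hit
7: miss, evict 2, frames {6,5,7}
5: hit
6: hit
9: miss, evict 6, frames {5,7,9}
5: hit
6: miss, evict 5, frames {7,9,6}
2: miss, evict 7, frames {9,6,2}
7: miss, evict 9, frames {6,2,7}
Page faults: 10.

10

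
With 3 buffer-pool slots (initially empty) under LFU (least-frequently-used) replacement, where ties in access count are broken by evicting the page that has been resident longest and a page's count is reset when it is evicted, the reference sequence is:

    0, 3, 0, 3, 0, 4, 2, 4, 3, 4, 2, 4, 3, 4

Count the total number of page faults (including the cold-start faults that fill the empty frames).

0 -> miss, frames [0]
3 -> miss, frames [0, 3]
0 -> hit
3 -> hit
0 -> hit
4 -> miss, frames [0, 3, 4]
2 -> miss, evict 4, frames [0, 3, 2]
4 -> miss, evict 2, frames [0, 3, 4]
3 -> hit
4 -> hit
2 -> miss, evict 4, frames [0, 3, 2]
4 -> miss, evict 2, frames [0, 3, 4]
3 -> hit
4 -> hit
Page faults: 7.

7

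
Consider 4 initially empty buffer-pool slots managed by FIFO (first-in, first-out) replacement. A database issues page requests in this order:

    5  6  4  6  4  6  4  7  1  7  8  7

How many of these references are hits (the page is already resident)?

6

5: fault, frames {5}
6: fault, frames {5,6}
4: fault, frames {5,6,4}
6: hit
4: hit
6: hit
4: hit
7: fault, frames {5,6,4,7}
1: fault, evict 5, frames {6,4,7,1}
7: hit
8: fault, evict 6, frames {4,7,1,8}
7: hit
Hits: 6.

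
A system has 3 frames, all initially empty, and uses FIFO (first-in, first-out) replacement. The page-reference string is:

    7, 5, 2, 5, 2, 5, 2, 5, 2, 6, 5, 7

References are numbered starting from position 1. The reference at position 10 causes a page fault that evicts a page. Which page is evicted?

7

pos 1: 7 -> miss, frames {7}
pos 2: 5 -> miss, frames {7,5}
pos 3: 2 -> miss, frames {7,5,2}
pos 4: 5 -> hit
pos 5: 2 -> hit
pos 6: 5 -> hit
pos 7: 2 -> hit
pos 8: 5 -> hit
pos 9: 2 -> hit
pos 10: 6 -> miss, evict 7, frames {5,2,6}
At position 10, page 7 is evicted.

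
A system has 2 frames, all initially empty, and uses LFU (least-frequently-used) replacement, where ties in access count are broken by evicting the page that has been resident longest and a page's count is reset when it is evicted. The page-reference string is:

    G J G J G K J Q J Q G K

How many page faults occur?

8

G: fault, frames [G]
J: fault, frames [G, J]
G: hit
J: hit
G: hit
K: fault, evict J, frames [G, K]
J: fault, evict K, frames [G, J]
Q: fault, evict J, frames [G, Q]
J: fault, evict Q, frames [G, J]
Q: fault, evict J, frames [G, Q]
G: hit
K: fault, evict Q, frames [G, K]
Page faults: 8.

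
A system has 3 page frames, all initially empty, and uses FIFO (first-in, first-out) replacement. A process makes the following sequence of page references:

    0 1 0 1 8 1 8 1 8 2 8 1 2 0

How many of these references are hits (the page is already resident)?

0 → fault, frames {0}
1 → fault, frames {0,1}
0 → hit
1 → hit
8 → fault, frames {0,1,8}
1 → hit
8 → hit
1 → hit
8 → hit
2 → fault, evict 0, frames {1,8,2}
8 → hit
1 → hit
2 → hit
0 → fault, evict 1, frames {8,2,0}
Hits: 9.

9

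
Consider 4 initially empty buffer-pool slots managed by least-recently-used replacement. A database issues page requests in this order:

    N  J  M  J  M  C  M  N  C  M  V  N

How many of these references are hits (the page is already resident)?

7

N: fault, frames (N)
J: fault, frames (N J)
M: fault, frames (N J M)
J: hit
M: hit
C: fault, frames (N J M C)
M: hit
N: hit
C: hit
M: hit
V: fault, evict J, frames (N C M V)
N: hit
Hits: 7.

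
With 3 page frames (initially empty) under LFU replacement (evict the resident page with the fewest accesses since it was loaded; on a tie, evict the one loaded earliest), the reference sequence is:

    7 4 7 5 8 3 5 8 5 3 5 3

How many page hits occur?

7 -> miss, frames [7]
4 -> miss, frames [7, 4]
7 -> hit
5 -> miss, frames [7, 4, 5]
8 -> miss, evict 4, frames [7, 5, 8]
3 -> miss, evict 5, frames [7, 8, 3]
5 -> miss, evict 8, frames [7, 3, 5]
8 -> miss, evict 3, frames [7, 5, 8]
5 -> hit
3 -> miss, evict 8, frames [7, 5, 3]
5 -> hit
3 -> hit
Hits: 4.

4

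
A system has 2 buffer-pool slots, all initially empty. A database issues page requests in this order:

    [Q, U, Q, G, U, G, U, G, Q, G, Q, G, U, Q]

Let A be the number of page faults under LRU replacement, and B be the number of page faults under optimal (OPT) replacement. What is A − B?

2

Under LRU: F F . F F . . . F . . . F F → 7 faults.
Under OPT: F F . F . . . . F . . . F . → 5 faults.
A − B = 7 − 5 = 2.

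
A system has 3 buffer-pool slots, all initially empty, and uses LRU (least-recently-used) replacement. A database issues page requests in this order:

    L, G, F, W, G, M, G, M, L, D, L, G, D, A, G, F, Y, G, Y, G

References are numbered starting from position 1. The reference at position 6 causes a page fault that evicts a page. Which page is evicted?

F

pos 1: L -> fault, frames (L)
pos 2: G -> fault, frames (L G)
pos 3: F -> fault, frames (L G F)
pos 4: W -> fault, evict L, frames (G F W)
pos 5: G -> hit
pos 6: M -> fault, evict F, frames (W G M)
At position 6, page F is evicted.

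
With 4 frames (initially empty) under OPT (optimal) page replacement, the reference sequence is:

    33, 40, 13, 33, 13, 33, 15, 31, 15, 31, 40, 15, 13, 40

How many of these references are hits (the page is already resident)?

9

33 → fault, frames [33]
40 → fault, frames [33, 40]
13 → fault, frames [33, 40, 13]
33 → hit
13 → hit
33 → hit
15 → fault, frames [33, 40, 13, 15]
31 → fault, evict 33, frames [40, 13, 15, 31]
15 → hit
31 → hit
40 → hit
15 → hit
13 → hit
40 → hit
Hits: 9.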